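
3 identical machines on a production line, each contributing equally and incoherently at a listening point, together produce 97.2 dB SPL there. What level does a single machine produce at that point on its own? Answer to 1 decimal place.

3 equal incoherent sources add 10·log₁₀(3) = 4.77 dB over one source.
L_one = 97.2 − 4.77 = 92.4 dB SPL.

92.4 dB SPL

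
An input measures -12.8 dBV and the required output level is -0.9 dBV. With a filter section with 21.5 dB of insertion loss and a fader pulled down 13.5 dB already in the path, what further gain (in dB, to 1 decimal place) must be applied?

The required make-up gain is the shortfall in the dB sum.
G = -0.9 − (-12.8) + 21.5 + 13.5 = 46.9 dB.

46.9 dB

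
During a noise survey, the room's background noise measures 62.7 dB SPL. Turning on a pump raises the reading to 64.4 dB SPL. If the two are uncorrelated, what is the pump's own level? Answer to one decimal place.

59.5 dB SPL

Subtract intensities: L_src = 10·log₁₀(10^(L_total/10) − 10^(L_bg/10)).
L_src = 10·log₁₀(10^(64.4/10) − 10^(62.7/10)) = 10·log₁₀(892100) = 59.5 dB SPL.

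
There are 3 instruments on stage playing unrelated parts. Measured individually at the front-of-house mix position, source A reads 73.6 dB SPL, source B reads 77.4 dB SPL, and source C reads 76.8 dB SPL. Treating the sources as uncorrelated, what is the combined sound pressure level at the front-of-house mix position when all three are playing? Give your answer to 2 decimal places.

Uncorrelated sources add in intensity (power), not in dB.
L_total = 10·log₁₀(10^(73.6/10) + 10^(77.4/10) + 10^(76.8/10)) = 10·log₁₀(125700000) = 80.99 dB SPL.

80.99 dB SPL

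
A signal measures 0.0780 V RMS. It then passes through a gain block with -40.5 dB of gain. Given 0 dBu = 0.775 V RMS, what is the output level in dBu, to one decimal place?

Input level: 20·log₁₀(0.0780/0.775) = -19.94 dBu.
Output: -19.94 − 40.5 = -60.4 dBu.

-60.4 dBu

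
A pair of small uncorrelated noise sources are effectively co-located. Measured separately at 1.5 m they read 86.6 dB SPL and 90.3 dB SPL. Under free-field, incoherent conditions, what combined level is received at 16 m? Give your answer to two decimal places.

Combined at 1.5 m: 10·log₁₀(10^(86.6/10)+10^(90.3/10)) = 91.843 dB SPL.
Then apply −20·log₁₀(16/1.5) = -20.561 dB → 71.28 dB SPL.

71.28 dB SPL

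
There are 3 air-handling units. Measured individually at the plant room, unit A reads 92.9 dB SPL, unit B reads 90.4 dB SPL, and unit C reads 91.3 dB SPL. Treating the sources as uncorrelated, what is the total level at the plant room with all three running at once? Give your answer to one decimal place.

Add the sources as powers (linear), then convert back to dB:
L_total = 10·log₁₀(10^(92.9/10) + 10^(90.4/10) + 10^(91.3/10)) = 10·log₁₀(4395000000) = 96.4 dB SPL.

96.4 dB SPL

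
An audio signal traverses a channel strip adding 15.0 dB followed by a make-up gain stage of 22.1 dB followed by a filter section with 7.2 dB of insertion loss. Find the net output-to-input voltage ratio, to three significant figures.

31.3

Net gain = 15.0 + 22.1 + (−7.2) = 29.9 dB.
Voltage ratio = 10^(29.9/20) = 31.3.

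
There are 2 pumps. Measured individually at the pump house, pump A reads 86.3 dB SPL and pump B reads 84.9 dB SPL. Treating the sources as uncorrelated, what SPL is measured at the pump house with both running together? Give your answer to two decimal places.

88.67 dB SPL

Uncorrelated sources add in intensity (power), not in dB.
L_total = 10·log₁₀(10^(86.3/10) + 10^(84.9/10)) = 10·log₁₀(735600000) = 88.67 dB SPL.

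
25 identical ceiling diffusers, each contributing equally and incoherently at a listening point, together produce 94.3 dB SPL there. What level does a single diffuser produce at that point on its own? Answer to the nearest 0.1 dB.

25 equal incoherent sources add 10·log₁₀(25) = 13.98 dB over one source.
L_one = 94.3 − 13.98 = 80.3 dB SPL.

80.3 dB SPL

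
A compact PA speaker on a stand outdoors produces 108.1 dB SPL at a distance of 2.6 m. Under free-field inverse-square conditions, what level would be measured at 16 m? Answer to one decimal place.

92.3 dB SPL

For a point source in a free field, ΔL = −20·log₁₀(d₂/d₁).
ΔL = −20·log₁₀(16/2.6) = -15.78 dB, so L₂ = 108.1 + (-15.78) = 92.3 dB SPL.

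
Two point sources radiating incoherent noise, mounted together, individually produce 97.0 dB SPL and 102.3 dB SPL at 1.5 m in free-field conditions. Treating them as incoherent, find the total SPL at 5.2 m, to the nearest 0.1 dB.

92.6 dB SPL

Combined at 1.5 m: 10·log₁₀(10^(97.0/10)+10^(102.3/10)) = 103.42 dB SPL.
Then apply −20·log₁₀(5.2/1.5) = -10.80 dB → 92.6 dB SPL.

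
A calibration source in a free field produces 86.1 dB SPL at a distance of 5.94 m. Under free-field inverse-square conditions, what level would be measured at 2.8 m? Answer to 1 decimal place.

92.6 dB SPL

Inverse-square spreading gives ΔL = −20·log₁₀(d₂/d₁).
ΔL = −20·log₁₀(2.8/5.94) = 6.53 dB, so L₂ = 86.1 + (6.53) = 92.6 dB SPL.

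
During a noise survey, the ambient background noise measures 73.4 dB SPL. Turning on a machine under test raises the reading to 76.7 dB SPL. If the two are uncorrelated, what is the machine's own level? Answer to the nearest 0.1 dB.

Background correction is a power subtraction:
L_src = 10·log₁₀(10^(76.7/10) − 10^(73.4/10)) = 10·log₁₀(24900000) = 74.0 dB SPL.

74.0 dB SPL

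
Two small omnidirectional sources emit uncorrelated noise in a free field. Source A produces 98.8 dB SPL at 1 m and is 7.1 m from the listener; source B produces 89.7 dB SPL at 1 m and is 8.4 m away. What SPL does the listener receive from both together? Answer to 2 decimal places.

82.14 dB SPL

At the listener: L_A = 98.8 − 20·log₁₀(7.1) = 81.775 dB; L_B = 89.7 − 20·log₁₀(8.4) = 71.214 dB.
Combined: 10·log₁₀(10^(81.775/10)+10^(71.214/10)) = 82.14 dB SPL.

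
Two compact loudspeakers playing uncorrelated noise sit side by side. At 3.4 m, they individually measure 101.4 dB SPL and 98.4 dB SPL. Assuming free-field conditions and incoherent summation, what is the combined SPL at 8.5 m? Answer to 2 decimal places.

95.21 dB SPL

Combined at 3.4 m: 10·log₁₀(10^(101.4/10)+10^(98.4/10)) = 103.164 dB SPL.
Then apply −20·log₁₀(8.5/3.4) = -7.959 dB → 95.21 dB SPL.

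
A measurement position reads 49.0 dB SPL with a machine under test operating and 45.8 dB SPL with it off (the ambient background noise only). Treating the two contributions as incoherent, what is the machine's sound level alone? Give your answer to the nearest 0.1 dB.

Remove the background by subtracting linear intensities:
L_src = 10·log₁₀(10^(49.0/10) − 10^(45.8/10)) = 10·log₁₀(41410) = 46.2 dB SPL.

46.2 dB SPL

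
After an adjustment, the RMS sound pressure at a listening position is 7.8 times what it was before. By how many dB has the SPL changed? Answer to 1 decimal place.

Sound pressure is an amplitude quantity: ΔL = 20·log₁₀(p₂/p₁).
20·log₁₀(7.8) = 17.8 dB.

17.8 dB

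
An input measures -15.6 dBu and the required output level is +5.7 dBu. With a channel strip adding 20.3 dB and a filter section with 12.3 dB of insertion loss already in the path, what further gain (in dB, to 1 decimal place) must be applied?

The required make-up gain is the shortfall in the dB sum.
G = +5.7 − (-15.6) − 20.3 + 12.3 = 13.3 dB.

13.3 dB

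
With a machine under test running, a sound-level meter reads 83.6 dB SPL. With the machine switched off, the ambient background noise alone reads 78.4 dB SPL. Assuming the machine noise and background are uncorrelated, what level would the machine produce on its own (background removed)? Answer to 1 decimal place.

Background correction is a power subtraction:
L_src = 10·log₁₀(10^(83.6/10) − 10^(78.4/10)) = 10·log₁₀(159900000) = 82.0 dB SPL.

82.0 dB SPL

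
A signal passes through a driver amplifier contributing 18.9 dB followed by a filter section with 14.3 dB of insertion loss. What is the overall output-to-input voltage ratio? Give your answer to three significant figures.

1.70

Net gain = 18.9 + (−14.3) = 4.6 dB.
Voltage ratio = 10^(4.6/20) = 1.70.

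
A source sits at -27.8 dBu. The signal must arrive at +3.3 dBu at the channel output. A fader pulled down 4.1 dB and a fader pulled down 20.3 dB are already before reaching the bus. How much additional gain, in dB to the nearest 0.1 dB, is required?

The required make-up gain is the shortfall in the dB sum.
G = +3.3 − (-27.8) + 4.1 + 20.3 = 55.5 dB.

55.5 dB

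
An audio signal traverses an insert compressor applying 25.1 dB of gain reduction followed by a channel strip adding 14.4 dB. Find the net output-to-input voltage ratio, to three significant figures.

0.292

Net gain = (−25.1) + 14.4 = -10.7 dB.
Voltage ratio = 10^(-10.7/20) = 0.292.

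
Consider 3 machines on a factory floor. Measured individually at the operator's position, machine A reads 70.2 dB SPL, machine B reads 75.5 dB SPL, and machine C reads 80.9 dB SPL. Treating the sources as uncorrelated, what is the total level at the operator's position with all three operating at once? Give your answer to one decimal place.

82.3 dB SPL

Incoherent sources sum as intensities:
L_total = 10·log₁₀(10^(70.2/10) + 10^(75.5/10) + 10^(80.9/10)) = 10·log₁₀(169000000) = 82.3 dB SPL.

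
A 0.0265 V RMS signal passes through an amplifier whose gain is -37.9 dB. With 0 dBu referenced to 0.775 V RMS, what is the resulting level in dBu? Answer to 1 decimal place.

-67.2 dBu

Input level: 20·log₁₀(0.0265/0.775) = -29.32 dBu.
Output: -29.32 − 37.9 = -67.2 dBu.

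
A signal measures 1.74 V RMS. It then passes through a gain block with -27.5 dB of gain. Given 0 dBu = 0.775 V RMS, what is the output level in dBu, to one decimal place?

Input level: 20·log₁₀(1.74/0.775) = 7.02 dBu.
Output: 7.02 − 27.5 = -20.5 dBu.

-20.5 dBu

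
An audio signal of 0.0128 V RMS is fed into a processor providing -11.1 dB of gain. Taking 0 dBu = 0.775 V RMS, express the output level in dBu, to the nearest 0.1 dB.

-46.7 dBu

Input level: 20·log₁₀(0.0128/0.775) = -35.64 dBu.
Output: -35.64 − 11.1 = -46.7 dBu.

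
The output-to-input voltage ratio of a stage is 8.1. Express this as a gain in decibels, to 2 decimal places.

Voltage ratio → dB uses the 20·log₁₀ form:
20·log₁₀(8.1) = 18.17 dB.

18.17 dB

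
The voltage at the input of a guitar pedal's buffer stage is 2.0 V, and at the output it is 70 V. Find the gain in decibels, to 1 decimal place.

Voltage is an amplitude quantity, so gain = 20·log₁₀(V_out/V_in).
20·log₁₀(70/2.0) = 20·log₁₀(35.00) = 30.9 dB.

30.9 dB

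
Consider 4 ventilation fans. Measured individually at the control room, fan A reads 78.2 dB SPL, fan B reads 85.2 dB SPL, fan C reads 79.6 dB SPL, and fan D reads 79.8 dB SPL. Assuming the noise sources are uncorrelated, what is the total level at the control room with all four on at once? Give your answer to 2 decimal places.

87.66 dB SPL

Uncorrelated sources add in intensity (power), not in dB.
L_total = 10·log₁₀(10^(78.2/10) + 10^(85.2/10) + 10^(79.6/10) + 10^(79.8/10)) = 10·log₁₀(583900000) = 87.66 dB SPL.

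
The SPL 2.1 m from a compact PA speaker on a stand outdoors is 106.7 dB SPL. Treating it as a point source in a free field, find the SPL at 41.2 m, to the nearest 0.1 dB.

Free-field point source: level drops by 20·log₁₀ of the distance ratio.
ΔL = −20·log₁₀(41.2/2.1) = -25.85 dB, so L₂ = 106.7 + (-25.85) = 80.8 dB SPL.

80.8 dB SPL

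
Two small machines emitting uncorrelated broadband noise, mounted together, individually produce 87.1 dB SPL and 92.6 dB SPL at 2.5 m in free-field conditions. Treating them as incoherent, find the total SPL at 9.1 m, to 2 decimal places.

82.46 dB SPL

Combined at 2.5 m: 10·log₁₀(10^(87.1/10)+10^(92.6/10)) = 93.678 dB SPL.
Then apply −20·log₁₀(9.1/2.5) = -11.222 dB → 82.46 dB SPL.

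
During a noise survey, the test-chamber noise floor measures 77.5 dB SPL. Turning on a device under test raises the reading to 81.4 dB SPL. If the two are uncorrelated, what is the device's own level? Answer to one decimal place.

79.1 dB SPL

Subtract intensities: L_src = 10·log₁₀(10^(L_total/10) − 10^(L_bg/10)).
L_src = 10·log₁₀(10^(81.4/10) − 10^(77.5/10)) = 10·log₁₀(81800000) = 79.1 dB SPL.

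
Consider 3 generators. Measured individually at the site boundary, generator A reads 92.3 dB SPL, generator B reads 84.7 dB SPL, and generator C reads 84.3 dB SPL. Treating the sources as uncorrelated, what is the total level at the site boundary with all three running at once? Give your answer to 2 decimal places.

93.55 dB SPL

Add the sources as powers (linear), then convert back to dB:
L_total = 10·log₁₀(10^(92.3/10) + 10^(84.7/10) + 10^(84.3/10)) = 10·log₁₀(2263000000) = 93.55 dB SPL.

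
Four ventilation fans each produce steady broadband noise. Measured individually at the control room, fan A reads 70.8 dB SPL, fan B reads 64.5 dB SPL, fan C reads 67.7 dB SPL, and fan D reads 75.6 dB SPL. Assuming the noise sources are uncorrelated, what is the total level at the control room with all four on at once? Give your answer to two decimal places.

77.56 dB SPL

Add the sources as powers (linear), then convert back to dB:
L_total = 10·log₁₀(10^(70.8/10) + 10^(64.5/10) + 10^(67.7/10) + 10^(75.6/10)) = 10·log₁₀(57040000) = 77.56 dB SPL.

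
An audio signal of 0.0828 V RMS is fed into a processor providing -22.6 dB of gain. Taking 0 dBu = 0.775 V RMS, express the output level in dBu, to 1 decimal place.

-42.0 dBu

Input level: 20·log₁₀(0.0828/0.775) = -19.43 dBu.
Output: -19.43 − 22.6 = -42.0 dBu.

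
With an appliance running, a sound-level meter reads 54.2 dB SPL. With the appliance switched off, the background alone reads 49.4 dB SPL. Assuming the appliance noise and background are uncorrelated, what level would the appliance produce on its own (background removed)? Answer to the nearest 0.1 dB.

Subtract intensities: L_src = 10·log₁₀(10^(L_total/10) − 10^(L_bg/10)).
L_src = 10·log₁₀(10^(54.2/10) − 10^(49.4/10)) = 10·log₁₀(175900) = 52.5 dB SPL.

52.5 dB SPL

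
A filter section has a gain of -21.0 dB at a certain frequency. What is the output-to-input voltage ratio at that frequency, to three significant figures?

Voltage ratio = 10^(dB/20).
10^(-21.0/20) = 10^(-1.050) = 0.0891.

0.0891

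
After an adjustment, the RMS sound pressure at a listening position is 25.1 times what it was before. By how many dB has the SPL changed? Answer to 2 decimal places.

27.99 dB

SPL change from a pressure ratio uses the 20·log₁₀ form:
20·log₁₀(25.1) = 27.99 dB.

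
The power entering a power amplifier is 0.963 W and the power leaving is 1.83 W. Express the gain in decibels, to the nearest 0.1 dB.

For a power ratio, dB = 10·log₁₀(P₂/P₁).
10·log₁₀(1.83/0.963) = 10·log₁₀(1.900) = 2.8 dB.

2.8 dB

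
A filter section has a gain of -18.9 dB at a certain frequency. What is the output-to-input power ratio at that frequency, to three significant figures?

Power ratio = 10^(dB/10).
10^(-18.9/10) = 10^(-1.890) = 0.0129.

0.0129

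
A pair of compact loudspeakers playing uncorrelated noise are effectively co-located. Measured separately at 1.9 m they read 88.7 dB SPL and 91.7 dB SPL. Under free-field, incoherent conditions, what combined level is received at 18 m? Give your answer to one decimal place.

73.9 dB SPL

Combined at 1.9 m: 10·log₁₀(10^(88.7/10)+10^(91.7/10)) = 93.46 dB SPL.
Then apply −20·log₁₀(18/1.9) = -19.53 dB → 73.9 dB SPL.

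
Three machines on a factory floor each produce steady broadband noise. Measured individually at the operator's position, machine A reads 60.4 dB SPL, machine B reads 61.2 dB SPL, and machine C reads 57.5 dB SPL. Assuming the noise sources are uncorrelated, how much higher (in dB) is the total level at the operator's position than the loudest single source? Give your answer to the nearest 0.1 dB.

3.5 dB

Incoherent sources sum as intensities:
L_total = 10·log₁₀(10^(60.4/10) + 10^(61.2/10) + 10^(57.5/10)) = 64.74 dB SPL.
Excess over the loudest (61.2 dB): 64.74 − 61.2 = 3.5 dB.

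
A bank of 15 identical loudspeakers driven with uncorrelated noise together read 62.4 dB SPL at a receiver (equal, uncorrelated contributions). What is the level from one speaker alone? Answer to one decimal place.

50.6 dB SPL

15 equal incoherent sources add 10·log₁₀(15) = 11.76 dB over one source.
L_one = 62.4 − 11.76 = 50.6 dB SPL.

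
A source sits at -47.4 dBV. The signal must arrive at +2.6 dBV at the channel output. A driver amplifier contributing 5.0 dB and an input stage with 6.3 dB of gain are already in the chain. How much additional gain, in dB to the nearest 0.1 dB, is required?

38.7 dB

The required make-up gain is the shortfall in the dB sum.
G = +2.6 − (-47.4) − 5.0 − 6.3 = 38.7 dB.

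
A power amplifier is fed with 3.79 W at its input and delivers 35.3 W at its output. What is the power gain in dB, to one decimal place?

Power ratio → dB uses the 10·log₁₀ form:
10·log₁₀(35.3/3.79) = 10·log₁₀(9.314) = 9.7 dB.

9.7 dB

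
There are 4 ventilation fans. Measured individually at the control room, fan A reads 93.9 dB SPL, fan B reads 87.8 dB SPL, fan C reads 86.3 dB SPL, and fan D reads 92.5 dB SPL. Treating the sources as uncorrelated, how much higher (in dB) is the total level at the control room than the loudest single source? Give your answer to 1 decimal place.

3.3 dB

Incoherent sources sum as intensities:
L_total = 10·log₁₀(10^(93.9/10) + 10^(87.8/10) + 10^(86.3/10) + 10^(92.5/10)) = 97.21 dB SPL.
Excess over the loudest (93.9 dB): 97.21 − 93.9 = 3.3 dB.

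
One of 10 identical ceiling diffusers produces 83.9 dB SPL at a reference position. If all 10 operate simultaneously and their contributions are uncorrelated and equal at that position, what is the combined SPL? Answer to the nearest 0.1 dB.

93.9 dB SPL

10 equal incoherent sources raise the level by 10·log₁₀(10) = 10.00 dB.
L_total = 83.9 + 10.00 = 93.9 dB SPL.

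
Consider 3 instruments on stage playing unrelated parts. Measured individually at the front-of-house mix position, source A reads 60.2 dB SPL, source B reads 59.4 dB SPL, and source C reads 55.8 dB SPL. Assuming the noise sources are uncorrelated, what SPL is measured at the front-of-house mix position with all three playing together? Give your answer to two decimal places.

Add the sources as powers (linear), then convert back to dB:
L_total = 10·log₁₀(10^(60.2/10) + 10^(59.4/10) + 10^(55.8/10)) = 10·log₁₀(2298000) = 63.61 dB SPL.

63.61 dB SPL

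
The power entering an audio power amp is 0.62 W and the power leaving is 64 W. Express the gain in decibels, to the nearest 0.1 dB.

Power ratio → dB uses the 10·log₁₀ form:
10·log₁₀(64/0.62) = 10·log₁₀(103.2) = 20.1 dB.

20.1 dB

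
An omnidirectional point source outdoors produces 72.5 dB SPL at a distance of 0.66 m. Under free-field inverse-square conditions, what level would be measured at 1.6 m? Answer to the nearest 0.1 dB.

Inverse-square spreading gives ΔL = −20·log₁₀(d₂/d₁).
ΔL = −20·log₁₀(1.6/0.66) = -7.69 dB, so L₂ = 72.5 + (-7.69) = 64.8 dB SPL.

64.8 dB SPL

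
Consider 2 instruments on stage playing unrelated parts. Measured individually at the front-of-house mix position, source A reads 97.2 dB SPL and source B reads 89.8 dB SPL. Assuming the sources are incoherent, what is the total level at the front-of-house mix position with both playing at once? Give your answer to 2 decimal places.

97.93 dB SPL

Add the sources as powers (linear), then convert back to dB:
L_total = 10·log₁₀(10^(97.2/10) + 10^(89.8/10)) = 10·log₁₀(6203000000) = 97.93 dB SPL.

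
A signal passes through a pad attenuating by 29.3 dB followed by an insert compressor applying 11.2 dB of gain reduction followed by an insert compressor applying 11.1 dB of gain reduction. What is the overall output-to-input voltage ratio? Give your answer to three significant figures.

Net gain = (−29.3) + (−11.2) + (−11.1) = -51.6 dB.
Voltage ratio = 10^(-51.6/20) = 0.00263.

0.00263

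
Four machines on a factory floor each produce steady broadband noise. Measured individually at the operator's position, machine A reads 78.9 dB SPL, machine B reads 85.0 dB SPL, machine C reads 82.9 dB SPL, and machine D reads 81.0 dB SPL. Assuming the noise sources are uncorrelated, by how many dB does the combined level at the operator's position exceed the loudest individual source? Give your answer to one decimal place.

Incoherent sources sum as intensities:
L_total = 10·log₁₀(10^(78.9/10) + 10^(85.0/10) + 10^(82.9/10) + 10^(81.0/10)) = 88.54 dB SPL.
Excess over the loudest (85.0 dB): 88.54 − 85.0 = 3.5 dB.

3.5 dB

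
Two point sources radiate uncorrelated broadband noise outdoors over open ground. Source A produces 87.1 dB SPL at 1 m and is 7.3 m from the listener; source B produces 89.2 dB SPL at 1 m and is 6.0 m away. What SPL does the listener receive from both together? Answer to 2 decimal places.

75.15 dB SPL

At the listener: L_A = 87.1 − 20·log₁₀(7.3) = 69.834 dB; L_B = 89.2 − 20·log₁₀(6.0) = 73.637 dB.
Combined: 10·log₁₀(10^(69.834/10)+10^(73.637/10)) = 75.15 dB SPL.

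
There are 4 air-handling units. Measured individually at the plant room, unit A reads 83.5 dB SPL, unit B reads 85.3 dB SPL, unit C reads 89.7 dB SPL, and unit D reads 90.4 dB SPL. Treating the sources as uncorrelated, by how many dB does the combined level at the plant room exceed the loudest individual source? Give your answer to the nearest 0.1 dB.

Add the sources as powers (linear), then convert back to dB:
L_total = 10·log₁₀(10^(83.5/10) + 10^(85.3/10) + 10^(89.7/10) + 10^(90.4/10)) = 94.14 dB SPL.
Excess over the loudest (90.4 dB): 94.14 − 90.4 = 3.7 dB.

3.7 dB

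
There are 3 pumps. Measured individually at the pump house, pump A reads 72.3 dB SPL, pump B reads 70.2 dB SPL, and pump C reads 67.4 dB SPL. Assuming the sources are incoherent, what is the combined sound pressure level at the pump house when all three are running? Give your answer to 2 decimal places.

Incoherent sources sum as intensities:
L_total = 10·log₁₀(10^(72.3/10) + 10^(70.2/10) + 10^(67.4/10)) = 10·log₁₀(32950000) = 75.18 dB SPL.

75.18 dB SPL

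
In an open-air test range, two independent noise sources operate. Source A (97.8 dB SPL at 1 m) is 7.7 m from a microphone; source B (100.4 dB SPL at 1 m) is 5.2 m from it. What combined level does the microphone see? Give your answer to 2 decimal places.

At the listener: L_A = 97.8 − 20·log₁₀(7.7) = 80.070 dB; L_B = 100.4 − 20·log₁₀(5.2) = 86.080 dB.
Combined: 10·log₁₀(10^(80.070/10)+10^(86.080/10)) = 87.05 dB SPL.

87.05 dB SPL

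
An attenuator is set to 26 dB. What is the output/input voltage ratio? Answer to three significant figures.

Voltage ratio = 10^(dB/20).
10^(-26/20) = 10^(-1.300) = 0.0501.

0.0501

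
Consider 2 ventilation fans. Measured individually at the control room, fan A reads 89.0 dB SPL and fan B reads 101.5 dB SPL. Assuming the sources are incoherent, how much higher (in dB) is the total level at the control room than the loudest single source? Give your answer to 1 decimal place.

0.2 dB

Incoherent sources sum as intensities:
L_total = 10·log₁₀(10^(89.0/10) + 10^(101.5/10)) = 101.74 dB SPL.
Excess over the loudest (101.5 dB): 101.74 − 101.5 = 0.2 dB.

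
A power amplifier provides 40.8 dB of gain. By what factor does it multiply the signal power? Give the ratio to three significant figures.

Power ratio = 10^(dB/10).
10^(40.8/10) = 10^(4.080) = 12000.

12000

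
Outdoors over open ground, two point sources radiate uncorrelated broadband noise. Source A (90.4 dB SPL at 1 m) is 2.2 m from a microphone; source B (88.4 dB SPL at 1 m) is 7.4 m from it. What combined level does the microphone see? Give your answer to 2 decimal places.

At the listener: L_A = 90.4 − 20·log₁₀(2.2) = 83.552 dB; L_B = 88.4 − 20·log₁₀(7.4) = 71.015 dB.
Combined: 10·log₁₀(10^(83.552/10)+10^(71.015/10)) = 83.79 dB SPL.

83.79 dB SPL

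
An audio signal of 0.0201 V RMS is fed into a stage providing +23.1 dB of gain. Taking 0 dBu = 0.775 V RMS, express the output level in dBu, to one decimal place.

-8.6 dBu

Input level: 20·log₁₀(0.0201/0.775) = -31.72 dBu.
Output: -31.72 + 23.1 = -8.6 dBu.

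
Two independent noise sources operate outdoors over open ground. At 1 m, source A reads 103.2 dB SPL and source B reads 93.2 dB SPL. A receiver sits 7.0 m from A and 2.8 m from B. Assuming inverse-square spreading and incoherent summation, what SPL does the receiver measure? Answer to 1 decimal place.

88.4 dB SPL

At the listener: L_A = 103.2 − 20·log₁₀(7.0) = 86.30 dB; L_B = 93.2 − 20·log₁₀(2.8) = 84.26 dB.
Combined: 10·log₁₀(10^(86.30/10)+10^(84.26/10)) = 88.4 dB SPL.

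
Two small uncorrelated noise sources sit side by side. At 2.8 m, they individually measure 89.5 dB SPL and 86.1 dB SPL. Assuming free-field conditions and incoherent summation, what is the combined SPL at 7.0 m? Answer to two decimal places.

Combined at 2.8 m: 10·log₁₀(10^(89.5/10)+10^(86.1/10)) = 91.135 dB SPL.
Then apply −20·log₁₀(7.0/2.8) = -7.959 dB → 83.18 dB SPL.

83.18 dB SPL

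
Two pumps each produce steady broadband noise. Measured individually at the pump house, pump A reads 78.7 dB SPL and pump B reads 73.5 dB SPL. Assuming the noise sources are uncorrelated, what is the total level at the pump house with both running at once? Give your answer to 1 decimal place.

Uncorrelated sources add in intensity (power), not in dB.
L_total = 10·log₁₀(10^(78.7/10) + 10^(73.5/10)) = 10·log₁₀(96520000) = 79.8 dB SPL.

79.8 dB SPL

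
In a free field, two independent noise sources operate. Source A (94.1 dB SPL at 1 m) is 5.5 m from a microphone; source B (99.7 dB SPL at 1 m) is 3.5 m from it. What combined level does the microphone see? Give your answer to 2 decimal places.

At the listener: L_A = 94.1 − 20·log₁₀(5.5) = 79.293 dB; L_B = 99.7 − 20·log₁₀(3.5) = 88.819 dB.
Combined: 10·log₁₀(10^(79.293/10)+10^(88.819/10)) = 89.28 dB SPL.

89.28 dB SPL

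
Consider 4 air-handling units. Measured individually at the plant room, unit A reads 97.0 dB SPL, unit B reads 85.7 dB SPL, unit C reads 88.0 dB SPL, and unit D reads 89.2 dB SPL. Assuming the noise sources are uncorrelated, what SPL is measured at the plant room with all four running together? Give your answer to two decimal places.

98.35 dB SPL

Incoherent sources sum as intensities:
L_total = 10·log₁₀(10^(97.0/10) + 10^(85.7/10) + 10^(88.0/10) + 10^(89.2/10)) = 10·log₁₀(6846000000) = 98.35 dB SPL.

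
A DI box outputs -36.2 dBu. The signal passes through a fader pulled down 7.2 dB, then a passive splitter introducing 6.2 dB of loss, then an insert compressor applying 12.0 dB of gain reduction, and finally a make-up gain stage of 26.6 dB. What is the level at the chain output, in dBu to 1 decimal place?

-35.0 dBu

Gain stages sum in dB:
-36.2 − 7.2 − 6.2 − 12.0 + 26.6 = -35.0 dBu.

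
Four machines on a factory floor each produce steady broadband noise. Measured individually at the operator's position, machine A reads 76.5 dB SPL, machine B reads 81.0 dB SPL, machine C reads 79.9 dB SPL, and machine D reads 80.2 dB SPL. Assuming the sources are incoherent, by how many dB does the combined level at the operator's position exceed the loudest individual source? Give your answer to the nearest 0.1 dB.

Add the sources as powers (linear), then convert back to dB:
L_total = 10·log₁₀(10^(76.5/10) + 10^(81.0/10) + 10^(79.9/10) + 10^(80.2/10)) = 85.72 dB SPL.
Excess over the loudest (81.0 dB): 85.72 − 81.0 = 4.7 dB.

4.7 dB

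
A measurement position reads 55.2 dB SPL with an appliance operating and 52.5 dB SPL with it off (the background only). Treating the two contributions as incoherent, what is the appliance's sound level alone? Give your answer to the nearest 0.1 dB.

51.9 dB SPL

Background correction is a power subtraction:
L_src = 10·log₁₀(10^(55.2/10) − 10^(52.5/10)) = 10·log₁₀(153300) = 51.9 dB SPL.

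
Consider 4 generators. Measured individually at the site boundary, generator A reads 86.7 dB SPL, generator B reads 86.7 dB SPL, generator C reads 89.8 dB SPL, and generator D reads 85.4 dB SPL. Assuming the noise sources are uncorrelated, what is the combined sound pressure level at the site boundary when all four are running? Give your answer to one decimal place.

93.5 dB SPL

Uncorrelated sources add in intensity (power), not in dB.
L_total = 10·log₁₀(10^(86.7/10) + 10^(86.7/10) + 10^(89.8/10) + 10^(85.4/10)) = 10·log₁₀(2237000000) = 93.5 dB SPL.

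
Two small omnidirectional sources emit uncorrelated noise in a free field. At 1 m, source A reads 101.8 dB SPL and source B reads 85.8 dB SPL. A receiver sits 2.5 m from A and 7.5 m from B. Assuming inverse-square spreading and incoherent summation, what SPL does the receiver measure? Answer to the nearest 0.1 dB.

93.9 dB SPL

At the listener: L_A = 101.8 − 20·log₁₀(2.5) = 93.84 dB; L_B = 85.8 − 20·log₁₀(7.5) = 68.30 dB.
Combined: 10·log₁₀(10^(93.84/10)+10^(68.30/10)) = 93.9 dB SPL.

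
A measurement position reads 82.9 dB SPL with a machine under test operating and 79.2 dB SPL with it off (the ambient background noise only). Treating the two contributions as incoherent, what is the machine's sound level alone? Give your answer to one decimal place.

Background correction is a power subtraction:
L_src = 10·log₁₀(10^(82.9/10) − 10^(79.2/10)) = 10·log₁₀(111800000) = 80.5 dB SPL.

80.5 dB SPL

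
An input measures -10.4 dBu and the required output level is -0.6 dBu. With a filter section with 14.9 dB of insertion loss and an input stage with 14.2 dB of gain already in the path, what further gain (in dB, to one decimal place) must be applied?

The required make-up gain is the shortfall in the dB sum.
G = -0.6 − (-10.4) + 14.9 − 14.2 = 10.5 dB.

10.5 dB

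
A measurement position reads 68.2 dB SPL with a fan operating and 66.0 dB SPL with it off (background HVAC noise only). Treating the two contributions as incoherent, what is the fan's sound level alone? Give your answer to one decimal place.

Subtract intensities: L_src = 10·log₁₀(10^(L_total/10) − 10^(L_bg/10)).
L_src = 10·log₁₀(10^(68.2/10) − 10^(66.0/10)) = 10·log₁₀(2626000) = 64.2 dB SPL.

64.2 dB SPL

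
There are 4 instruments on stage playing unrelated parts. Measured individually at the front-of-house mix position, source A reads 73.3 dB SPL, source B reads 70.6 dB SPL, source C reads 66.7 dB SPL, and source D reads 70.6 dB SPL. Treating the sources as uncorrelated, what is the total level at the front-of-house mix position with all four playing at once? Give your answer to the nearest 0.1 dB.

76.9 dB SPL

Add the sources as powers (linear), then convert back to dB:
L_total = 10·log₁₀(10^(73.3/10) + 10^(70.6/10) + 10^(66.7/10) + 10^(70.6/10)) = 10·log₁₀(49020000) = 76.9 dB SPL.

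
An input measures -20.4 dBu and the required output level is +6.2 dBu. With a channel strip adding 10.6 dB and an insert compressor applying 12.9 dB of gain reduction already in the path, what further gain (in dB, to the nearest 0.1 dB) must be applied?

28.9 dB

The required make-up gain is the shortfall in the dB sum.
G = +6.2 − (-20.4) − 10.6 + 12.9 = 28.9 dB.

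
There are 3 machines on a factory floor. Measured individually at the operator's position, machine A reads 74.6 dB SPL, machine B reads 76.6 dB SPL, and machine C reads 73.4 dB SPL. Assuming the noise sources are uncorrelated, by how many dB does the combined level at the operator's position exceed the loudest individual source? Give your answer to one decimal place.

3.2 dB

Incoherent sources sum as intensities:
L_total = 10·log₁₀(10^(74.6/10) + 10^(76.6/10) + 10^(73.4/10)) = 79.84 dB SPL.
Excess over the loudest (76.6 dB): 79.84 − 76.6 = 3.2 dB.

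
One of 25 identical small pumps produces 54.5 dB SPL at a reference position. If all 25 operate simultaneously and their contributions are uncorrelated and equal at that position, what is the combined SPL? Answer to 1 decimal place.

68.5 dB SPL

25 equal incoherent sources raise the level by 10·log₁₀(25) = 13.98 dB.
L_total = 54.5 + 13.98 = 68.5 dB SPL.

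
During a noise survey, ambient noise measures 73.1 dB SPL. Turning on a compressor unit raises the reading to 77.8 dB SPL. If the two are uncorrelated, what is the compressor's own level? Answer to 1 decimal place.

76.0 dB SPL

Subtract intensities: L_src = 10·log₁₀(10^(L_total/10) − 10^(L_bg/10)).
L_src = 10·log₁₀(10^(77.8/10) − 10^(73.1/10)) = 10·log₁₀(39840000) = 76.0 dB SPL.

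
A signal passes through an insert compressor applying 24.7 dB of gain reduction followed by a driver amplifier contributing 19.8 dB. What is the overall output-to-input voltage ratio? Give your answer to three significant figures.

0.569

Net gain = (−24.7) + 19.8 = -4.9 dB.
Voltage ratio = 10^(-4.9/20) = 0.569.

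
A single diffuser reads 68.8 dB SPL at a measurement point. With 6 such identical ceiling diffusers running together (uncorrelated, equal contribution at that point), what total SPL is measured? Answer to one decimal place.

76.6 dB SPL

6 equal incoherent sources raise the level by 10·log₁₀(6) = 7.78 dB.
L_total = 68.8 + 7.78 = 76.6 dB SPL.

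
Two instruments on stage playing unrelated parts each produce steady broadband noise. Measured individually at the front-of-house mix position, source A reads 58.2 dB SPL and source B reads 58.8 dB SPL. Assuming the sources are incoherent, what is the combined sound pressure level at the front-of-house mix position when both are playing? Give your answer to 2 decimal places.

Uncorrelated sources add in intensity (power), not in dB.
L_total = 10·log₁₀(10^(58.2/10) + 10^(58.8/10)) = 10·log₁₀(1419000) = 61.52 dB SPL.

61.52 dB SPL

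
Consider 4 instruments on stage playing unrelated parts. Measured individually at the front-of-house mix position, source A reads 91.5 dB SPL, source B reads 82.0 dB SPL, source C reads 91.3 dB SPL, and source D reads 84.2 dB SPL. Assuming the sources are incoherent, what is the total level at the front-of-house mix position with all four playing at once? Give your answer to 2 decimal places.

Incoherent sources sum as intensities:
L_total = 10·log₁₀(10^(91.5/10) + 10^(82.0/10) + 10^(91.3/10) + 10^(84.2/10)) = 10·log₁₀(3183000000) = 95.03 dB SPL.

95.03 dB SPL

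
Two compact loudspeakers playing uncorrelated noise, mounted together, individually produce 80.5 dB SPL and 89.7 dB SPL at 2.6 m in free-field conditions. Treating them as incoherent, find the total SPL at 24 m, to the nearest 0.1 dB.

70.9 dB SPL

Combined at 2.6 m: 10·log₁₀(10^(80.5/10)+10^(89.7/10)) = 90.19 dB SPL.
Then apply −20·log₁₀(24/2.6) = -19.30 dB → 70.9 dB SPL.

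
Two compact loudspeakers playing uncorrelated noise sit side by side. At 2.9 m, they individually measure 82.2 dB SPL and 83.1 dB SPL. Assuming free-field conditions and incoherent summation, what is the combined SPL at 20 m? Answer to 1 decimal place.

Combined at 2.9 m: 10·log₁₀(10^(82.2/10)+10^(83.1/10)) = 85.68 dB SPL.
Then apply −20·log₁₀(20/2.9) = -16.77 dB → 68.9 dB SPL.

68.9 dB SPL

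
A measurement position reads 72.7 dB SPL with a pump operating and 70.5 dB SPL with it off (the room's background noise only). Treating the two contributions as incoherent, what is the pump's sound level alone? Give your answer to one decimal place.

68.7 dB SPL

Remove the background by subtracting linear intensities:
L_src = 10·log₁₀(10^(72.7/10) − 10^(70.5/10)) = 10·log₁₀(7401000) = 68.7 dB SPL.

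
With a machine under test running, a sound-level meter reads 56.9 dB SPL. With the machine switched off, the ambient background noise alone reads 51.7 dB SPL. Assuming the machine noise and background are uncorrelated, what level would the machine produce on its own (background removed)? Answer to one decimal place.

55.3 dB SPL

Background correction is a power subtraction:
L_src = 10·log₁₀(10^(56.9/10) − 10^(51.7/10)) = 10·log₁₀(341900) = 55.3 dB SPL.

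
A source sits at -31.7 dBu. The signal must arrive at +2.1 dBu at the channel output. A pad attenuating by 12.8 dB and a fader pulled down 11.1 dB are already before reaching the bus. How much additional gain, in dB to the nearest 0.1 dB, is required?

57.7 dB

The required make-up gain is the shortfall in the dB sum.
G = +2.1 − (-31.7) + 12.8 + 11.1 = 57.7 dB.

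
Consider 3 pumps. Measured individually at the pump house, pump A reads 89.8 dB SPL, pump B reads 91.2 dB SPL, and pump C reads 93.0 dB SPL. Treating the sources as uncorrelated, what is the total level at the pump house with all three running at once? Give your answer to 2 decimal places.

Add the sources as powers (linear), then convert back to dB:
L_total = 10·log₁₀(10^(89.8/10) + 10^(91.2/10) + 10^(93.0/10)) = 10·log₁₀(4269000000) = 96.30 dB SPL.

96.30 dB SPL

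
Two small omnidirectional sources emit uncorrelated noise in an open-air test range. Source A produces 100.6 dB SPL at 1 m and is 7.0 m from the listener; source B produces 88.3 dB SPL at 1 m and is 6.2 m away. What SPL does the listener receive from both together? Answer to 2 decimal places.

At the listener: L_A = 100.6 − 20·log₁₀(7.0) = 83.698 dB; L_B = 88.3 − 20·log₁₀(6.2) = 72.452 dB.
Combined: 10·log₁₀(10^(83.698/10)+10^(72.452/10)) = 84.01 dB SPL.

84.01 dB SPL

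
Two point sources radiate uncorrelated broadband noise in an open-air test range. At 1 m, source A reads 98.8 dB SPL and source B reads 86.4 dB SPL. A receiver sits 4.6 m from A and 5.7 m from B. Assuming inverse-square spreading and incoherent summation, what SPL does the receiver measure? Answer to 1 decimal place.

85.7 dB SPL

At the listener: L_A = 98.8 − 20·log₁₀(4.6) = 85.54 dB; L_B = 86.4 − 20·log₁₀(5.7) = 71.28 dB.
Combined: 10·log₁₀(10^(85.54/10)+10^(71.28/10)) = 85.7 dB SPL.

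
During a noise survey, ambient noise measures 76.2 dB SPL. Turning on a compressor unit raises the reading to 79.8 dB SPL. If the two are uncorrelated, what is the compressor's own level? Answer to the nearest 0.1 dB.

Subtract intensities: L_src = 10·log₁₀(10^(L_total/10) − 10^(L_bg/10)).
L_src = 10·log₁₀(10^(79.8/10) − 10^(76.2/10)) = 10·log₁₀(53810000) = 77.3 dB SPL.

77.3 dB SPL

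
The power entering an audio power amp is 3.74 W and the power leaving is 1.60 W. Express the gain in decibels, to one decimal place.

For a power ratio, dB = 10·log₁₀(P₂/P₁).
10·log₁₀(1.60/3.74) = 10·log₁₀(0.4278) = -3.7 dB.

-3.7 dB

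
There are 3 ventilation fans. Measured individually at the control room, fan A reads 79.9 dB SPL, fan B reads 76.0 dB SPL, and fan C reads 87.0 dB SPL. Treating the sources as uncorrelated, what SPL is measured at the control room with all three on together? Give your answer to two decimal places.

Incoherent sources sum as intensities:
L_total = 10·log₁₀(10^(79.9/10) + 10^(76.0/10) + 10^(87.0/10)) = 10·log₁₀(638700000) = 88.05 dB SPL.

88.05 dB SPL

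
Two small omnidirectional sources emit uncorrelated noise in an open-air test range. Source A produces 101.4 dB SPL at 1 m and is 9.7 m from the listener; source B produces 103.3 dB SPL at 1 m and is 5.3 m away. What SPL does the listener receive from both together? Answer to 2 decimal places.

At the listener: L_A = 101.4 − 20·log₁₀(9.7) = 81.665 dB; L_B = 103.3 − 20·log₁₀(5.3) = 88.814 dB.
Combined: 10·log₁₀(10^(81.665/10)+10^(88.814/10)) = 89.58 dB SPL.

89.58 dB SPL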